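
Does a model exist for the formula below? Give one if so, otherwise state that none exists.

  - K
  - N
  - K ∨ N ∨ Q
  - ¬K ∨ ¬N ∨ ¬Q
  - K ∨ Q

N = True, K = True, Q = False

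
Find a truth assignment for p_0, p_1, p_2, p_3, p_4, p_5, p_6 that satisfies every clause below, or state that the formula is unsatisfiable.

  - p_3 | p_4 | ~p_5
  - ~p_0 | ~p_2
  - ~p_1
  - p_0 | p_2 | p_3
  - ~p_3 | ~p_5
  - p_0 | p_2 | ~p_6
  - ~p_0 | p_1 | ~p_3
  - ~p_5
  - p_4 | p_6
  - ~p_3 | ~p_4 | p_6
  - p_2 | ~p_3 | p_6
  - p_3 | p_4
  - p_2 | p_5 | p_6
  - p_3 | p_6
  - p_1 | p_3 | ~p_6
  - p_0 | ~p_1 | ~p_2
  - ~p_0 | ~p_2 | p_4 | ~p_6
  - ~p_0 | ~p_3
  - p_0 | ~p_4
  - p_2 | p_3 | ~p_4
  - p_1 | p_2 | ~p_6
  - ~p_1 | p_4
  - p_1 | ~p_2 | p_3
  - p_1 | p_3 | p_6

p_0=F, p_1=F, p_2=T, p_3=T, p_4=F, p_5=F, p_6=T

Unit clause (~p_1) forces p_1 = False.
Unit clause (~p_5) forces p_5 = False.
Set p_0 = False.
  then (p_0 | ~p_4) forces p_4 = False.
  then (p_4 | p_6) forces p_6 = True.
  then (p_3 | p_4) forces p_3 = True.
  then (p_1 | p_2 | ~p_6) forces p_2 = True.
All clauses satisfied.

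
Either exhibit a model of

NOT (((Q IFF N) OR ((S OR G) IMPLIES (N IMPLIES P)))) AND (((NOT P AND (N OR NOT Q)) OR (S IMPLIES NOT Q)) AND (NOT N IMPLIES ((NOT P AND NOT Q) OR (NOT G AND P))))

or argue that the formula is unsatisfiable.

S = True; G = False; Q = False; N = True; P = False

  NOT (((Q IFF N) OR ((S OR G) IMPLIES (N IMPLIES P)))) = True
    (Q IFF N) OR ((S OR G) IMPLIES (N IMPLIES P)) = False
      Q IFF N = False
      (S OR G) IMPLIES (N IMPLIES P) = False
        S OR G = True
        N IMPLIES P = False
  ((NOT P AND (N OR NOT Q)) OR (S IMPLIES NOT Q)) AND (NOT N IMPLIES ((NOT P AND NOT Q) OR (NOT G AND P))) = True
    (NOT P AND (N OR NOT Q)) OR (S IMPLIES NOT Q) = True
      NOT P AND (N OR NOT Q) = True
        NOT P = True
        N OR NOT Q = True
          NOT Q = True
      S IMPLIES NOT Q = True
        NOT Q = True
    NOT N IMPLIES ((NOT P AND NOT Q) OR (NOT G AND P)) = True
      NOT N = False
      (NOT P AND NOT Q) OR (NOT G AND P) = True
        NOT P AND NOT Q = True
          NOT P = True
          NOT Q = True
        NOT G AND P = False
          NOT G = True
Both conjuncts True, so the formula holds.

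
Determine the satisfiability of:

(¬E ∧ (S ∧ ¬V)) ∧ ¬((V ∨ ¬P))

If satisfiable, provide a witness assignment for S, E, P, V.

S=T; E=F; P=T; V=F

  ¬E ∧ (S ∧ ¬V) = True
    ¬E = True
    S ∧ ¬V = True
      ¬V = True
  ¬((V ∨ ¬P)) = True
    V ∨ ¬P = False
      ¬P = False
Both conjuncts True, so the formula holds.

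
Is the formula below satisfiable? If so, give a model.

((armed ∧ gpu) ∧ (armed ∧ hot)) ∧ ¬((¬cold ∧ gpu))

armed: True, hot: True, cold: True, gpu: True

  (armed ∧ gpu) ∧ (armed ∧ hot) = True
    armed ∧ gpu = True
    armed ∧ hot = True
  ¬((¬cold ∧ gpu)) = True
    ¬cold ∧ gpu = False
      ¬cold = False
Both conjuncts True, so the formula holds.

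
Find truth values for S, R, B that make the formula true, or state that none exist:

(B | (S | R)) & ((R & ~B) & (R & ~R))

UNSATISFIABLE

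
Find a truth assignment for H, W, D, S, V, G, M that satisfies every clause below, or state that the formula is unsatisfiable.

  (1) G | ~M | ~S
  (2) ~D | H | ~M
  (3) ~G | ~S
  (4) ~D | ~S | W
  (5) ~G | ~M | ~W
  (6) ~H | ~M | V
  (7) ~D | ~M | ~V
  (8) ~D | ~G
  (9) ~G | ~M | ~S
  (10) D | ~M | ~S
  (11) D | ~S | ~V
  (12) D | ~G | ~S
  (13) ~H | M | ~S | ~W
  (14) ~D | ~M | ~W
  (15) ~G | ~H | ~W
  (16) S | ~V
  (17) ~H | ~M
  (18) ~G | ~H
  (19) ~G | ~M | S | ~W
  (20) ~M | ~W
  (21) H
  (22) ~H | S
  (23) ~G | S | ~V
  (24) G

No satisfying assignment exists.

Case H = True:
  (~H | ~M) forces M = False.
  (~G | ~H) forces G = False.
  Clause (G) is falsified — contradiction.
Case H = False:
  Clause (H) is falsified — contradiction.
Both cases fail, so the formula is unsatisfiable.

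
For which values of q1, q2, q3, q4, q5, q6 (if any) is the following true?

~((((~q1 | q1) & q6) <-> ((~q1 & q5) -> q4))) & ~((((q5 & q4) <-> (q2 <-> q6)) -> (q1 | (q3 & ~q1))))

q1 = False; q2 = True; q3 = False; q4 = False; q5 = False; q6 = False

  ~((((~q1 | q1) & q6) <-> ((~q1 & q5) -> q4))) = True
    ((~q1 | q1) & q6) <-> ((~q1 & q5) -> q4) = False
      (~q1 | q1) & q6 = False
        ~q1 | q1 = True
          ~q1 = True
      (~q1 & q5) -> q4 = True
        ~q1 & q5 = False
          ~q1 = True
  ~((((q5 & q4) <-> (q2 <-> q6)) -> (q1 | (q3 & ~q1)))) = True
    ((q5 & q4) <-> (q2 <-> q6)) -> (q1 | (q3 & ~q1)) = False
      (q5 & q4) <-> (q2 <-> q6) = True
        q5 & q4 = False
        q2 <-> q6 = False
      q1 | (q3 & ~q1) = False
        q3 & ~q1 = False
          ~q1 = True
Both conjuncts True, so the formula holds.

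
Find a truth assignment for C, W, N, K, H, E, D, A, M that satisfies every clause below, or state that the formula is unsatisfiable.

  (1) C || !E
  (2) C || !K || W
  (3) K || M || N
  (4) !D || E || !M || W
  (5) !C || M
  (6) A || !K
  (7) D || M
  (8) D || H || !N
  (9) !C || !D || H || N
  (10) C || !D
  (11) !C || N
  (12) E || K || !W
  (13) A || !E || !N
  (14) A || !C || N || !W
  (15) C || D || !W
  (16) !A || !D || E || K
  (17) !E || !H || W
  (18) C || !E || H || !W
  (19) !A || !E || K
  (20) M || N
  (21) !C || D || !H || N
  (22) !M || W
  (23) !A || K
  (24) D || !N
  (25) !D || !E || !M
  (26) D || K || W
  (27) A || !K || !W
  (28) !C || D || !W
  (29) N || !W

C = True; W = True; N = True; K = True; H = False; E = False; D = True; A = True; M = True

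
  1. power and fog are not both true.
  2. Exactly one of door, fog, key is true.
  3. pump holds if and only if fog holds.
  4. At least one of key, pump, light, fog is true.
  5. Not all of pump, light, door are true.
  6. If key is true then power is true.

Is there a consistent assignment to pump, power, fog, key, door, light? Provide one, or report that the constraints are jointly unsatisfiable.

pump=T, power=F, fog=T, key=F, door=F, light=F

  (1) power=F, fog=T — not both ✓
  (2) {door, fog, key}: 1 true — exactly one ✓
  (3) pump=T, fog=T — same ✓
  (4) {key, pump, light, fog}: 2 true — at least one ✓
  (5) {pump, light, door}: 1/3 true — not all ✓
  (6) key=F ⇒ power: vacuous ✓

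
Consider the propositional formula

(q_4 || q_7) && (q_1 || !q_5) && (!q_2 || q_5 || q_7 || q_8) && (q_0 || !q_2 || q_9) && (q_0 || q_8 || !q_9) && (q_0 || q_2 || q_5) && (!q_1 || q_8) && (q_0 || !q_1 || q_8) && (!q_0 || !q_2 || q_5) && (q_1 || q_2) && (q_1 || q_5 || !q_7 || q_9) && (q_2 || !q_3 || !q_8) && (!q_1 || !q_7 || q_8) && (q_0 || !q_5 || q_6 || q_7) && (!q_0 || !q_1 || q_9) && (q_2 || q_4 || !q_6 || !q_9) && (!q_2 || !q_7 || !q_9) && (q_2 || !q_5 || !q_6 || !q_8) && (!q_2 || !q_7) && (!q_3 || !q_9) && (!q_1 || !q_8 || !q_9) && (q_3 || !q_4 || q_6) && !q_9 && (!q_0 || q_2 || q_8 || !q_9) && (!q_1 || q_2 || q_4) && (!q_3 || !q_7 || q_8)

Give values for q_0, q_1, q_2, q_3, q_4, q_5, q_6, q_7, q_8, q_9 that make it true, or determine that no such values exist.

The formula is unsatisfiable.

Case q_0 = True:
  (!q_9) forces q_9 = False.
  (!q_0 || !q_1 || q_9) forces q_1 = False.
  (q_1 || !q_5) forces q_5 = False.
  (!q_0 || !q_2 || q_5) forces q_2 = False.
  Clause (q_1 || q_2) is falsified — contradiction.
Case q_0 = False:
  (!q_9) forces q_9 = False.
  (q_0 || !q_2 || q_9) forces q_2 = False.
  (q_0 || q_2 || q_5) forces q_5 = True.
  (q_1 || !q_5) forces q_1 = True.
  (!q_1 || q_8) forces q_8 = True.
  (q_2 || !q_3 || !q_8) forces q_3 = False.
  (q_2 || !q_5 || !q_6 || !q_8) forces q_6 = False.
  (q_0 || !q_5 || q_6 || q_7) forces q_7 = True.
  (q_3 || !q_4 || q_6) forces q_4 = False.
  Clause (!q_1 || q_2 || q_4) is falsified — contradiction.
Both cases fail, so the formula is unsatisfiable.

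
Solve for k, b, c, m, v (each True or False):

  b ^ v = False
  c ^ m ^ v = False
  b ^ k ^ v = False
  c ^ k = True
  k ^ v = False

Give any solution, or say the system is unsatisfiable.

k = False, b = False, c = True, m = True, v = False

b ^ v = F ^ F = False ✓
c ^ m ^ v = T ^ T ^ F = False ✓
b ^ k ^ v = F ^ F ^ F = False ✓
c ^ k = T ^ F = True ✓
k ^ v = F ^ F = False ✓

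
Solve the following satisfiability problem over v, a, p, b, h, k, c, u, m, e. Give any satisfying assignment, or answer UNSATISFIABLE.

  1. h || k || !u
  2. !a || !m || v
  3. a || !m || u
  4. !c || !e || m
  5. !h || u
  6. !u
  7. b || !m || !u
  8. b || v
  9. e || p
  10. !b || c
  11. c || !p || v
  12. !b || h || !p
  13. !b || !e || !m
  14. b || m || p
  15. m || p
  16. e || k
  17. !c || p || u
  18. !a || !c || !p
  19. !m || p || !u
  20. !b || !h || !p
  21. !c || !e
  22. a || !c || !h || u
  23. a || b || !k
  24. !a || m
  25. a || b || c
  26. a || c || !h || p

v = True, a = True, p = True, b = False, h = False, k = True, c = False, u = False, m = True, e = False

Unit clause (!u) forces u = False.
In (!h || u) only !h is left, so h = False.
Set v = True.
Set a = True.
  then (!a || m) forces m = True.
Set p = True.
  then (!b || h || !p) forces b = False.
  then (!a || !c || !p) forces c = False.
Set k = True.
Set e = False.
All clauses satisfied.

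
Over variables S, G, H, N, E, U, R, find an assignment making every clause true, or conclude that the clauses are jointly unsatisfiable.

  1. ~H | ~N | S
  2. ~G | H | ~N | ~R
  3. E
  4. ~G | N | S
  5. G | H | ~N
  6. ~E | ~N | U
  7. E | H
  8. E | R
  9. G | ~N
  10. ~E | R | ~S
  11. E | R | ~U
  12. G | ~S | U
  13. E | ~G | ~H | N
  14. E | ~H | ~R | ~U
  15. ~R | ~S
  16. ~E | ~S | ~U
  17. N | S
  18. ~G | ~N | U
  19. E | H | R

Unit clause (E) forces E = True.
Set S = False.
  then (N | S) forces N = True.
  then (~H | ~N | S) forces H = False.
  then (G | H | ~N) forces G = True.
  then (~E | ~N | U) forces U = True.
  then (~G | H | ~N | ~R) forces R = False.
All clauses satisfied.

S = False, G = True, H = False, N = True, E = True, U = True, R = False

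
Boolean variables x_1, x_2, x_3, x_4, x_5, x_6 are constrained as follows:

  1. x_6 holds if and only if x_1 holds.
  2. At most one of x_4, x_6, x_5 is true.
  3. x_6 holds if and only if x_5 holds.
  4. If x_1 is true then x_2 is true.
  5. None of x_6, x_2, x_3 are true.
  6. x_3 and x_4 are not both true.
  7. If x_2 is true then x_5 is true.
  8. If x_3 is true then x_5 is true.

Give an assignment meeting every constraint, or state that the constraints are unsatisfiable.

x_1=F, x_2=F, x_3=F, x_4=T, x_5=F, x_6=F

  (1) x_6=F, x_1=F — same ✓
  (2) {x_4, x_6, x_5}: 1 true — at most one ✓
  (3) x_6=F, x_5=F — same ✓
  (4) x_1=F ⇒ x_2: vacuous ✓
  (5) {x_6, x_2, x_3}: 0 true — none ✓
  (6) x_3=F, x_4=T — not both ✓
  (7) x_2=F ⇒ x_5: vacuous ✓
  (8) x_3=F ⇒ x_5: vacuous ✓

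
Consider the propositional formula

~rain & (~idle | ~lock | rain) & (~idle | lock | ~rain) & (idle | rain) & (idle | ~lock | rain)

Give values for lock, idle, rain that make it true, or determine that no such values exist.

Unit clause (~rain) forces rain = False.
In (idle | rain) only idle is left, so idle = True.
In (~idle | ~lock | rain) only ~lock is left, so lock = False.
All clauses satisfied.

lock = False, idle = True, rain = False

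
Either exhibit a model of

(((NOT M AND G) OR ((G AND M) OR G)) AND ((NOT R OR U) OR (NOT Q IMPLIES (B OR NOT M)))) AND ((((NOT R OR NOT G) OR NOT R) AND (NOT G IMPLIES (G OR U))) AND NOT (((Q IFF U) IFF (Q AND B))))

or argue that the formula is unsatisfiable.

B=T; G=T; U=F; M=T; R=F; Q=T

  ((NOT M AND G) OR ((G AND M) OR G)) AND ((NOT R OR U) OR (NOT Q IMPLIES (B OR NOT M))) = True
    (NOT M AND G) OR ((G AND M) OR G) = True
      NOT M AND G = False
        NOT M = False
      (G AND M) OR G = True
        G AND M = True
    (NOT R OR U) OR (NOT Q IMPLIES (B OR NOT M)) = True
      NOT R OR U = True
        NOT R = True
      NOT Q IMPLIES (B OR NOT M) = True
        NOT Q = False
        B OR NOT M = True
          NOT M = False
  (((NOT R OR NOT G) OR NOT R) AND (NOT G IMPLIES (G OR U))) AND NOT (((Q IFF U) IFF (Q AND B))) = True
    ((NOT R OR NOT G) OR NOT R) AND (NOT G IMPLIES (G OR U)) = True
      (NOT R OR NOT G) OR NOT R = True
        NOT R OR NOT G = True
          NOT R = True
          NOT G = False
        NOT R = True
      NOT G IMPLIES (G OR U) = True
        NOT G = False
        G OR U = True
    NOT (((Q IFF U) IFF (Q AND B))) = True
      (Q IFF U) IFF (Q AND B) = False
        Q IFF U = False
        Q AND B = True
Both conjuncts True, so the formula holds.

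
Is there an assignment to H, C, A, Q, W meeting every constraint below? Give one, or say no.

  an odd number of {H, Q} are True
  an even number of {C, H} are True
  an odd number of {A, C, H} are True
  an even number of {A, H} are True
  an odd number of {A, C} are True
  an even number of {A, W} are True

Adding constraints 2, 4, 5 mod 2: every variable appears an even number of times on the left, so the left side is 0.
But the right sides sum to 1 (mod 2). 0 ≠ 1 — the system is inconsistent.

UNSATISFIABLE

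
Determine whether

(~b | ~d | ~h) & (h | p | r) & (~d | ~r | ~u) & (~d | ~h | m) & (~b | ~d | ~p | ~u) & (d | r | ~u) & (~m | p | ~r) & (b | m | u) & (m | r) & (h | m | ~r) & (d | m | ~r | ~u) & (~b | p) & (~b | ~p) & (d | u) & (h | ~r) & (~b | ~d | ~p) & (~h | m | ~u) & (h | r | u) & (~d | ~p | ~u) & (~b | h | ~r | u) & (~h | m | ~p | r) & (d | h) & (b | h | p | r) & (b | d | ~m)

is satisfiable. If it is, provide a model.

d: True, h: True, m: True, p: True, b: False, r: False, u: False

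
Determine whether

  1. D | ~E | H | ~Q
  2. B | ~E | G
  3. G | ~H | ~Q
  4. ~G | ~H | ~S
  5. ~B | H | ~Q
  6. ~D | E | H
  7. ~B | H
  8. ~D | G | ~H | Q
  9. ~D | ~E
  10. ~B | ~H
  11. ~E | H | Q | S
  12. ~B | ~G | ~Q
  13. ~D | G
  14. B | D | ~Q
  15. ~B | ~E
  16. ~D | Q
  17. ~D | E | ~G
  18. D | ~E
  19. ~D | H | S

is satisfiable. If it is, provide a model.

Set Q = False.
  then (~D | Q) forces D = False.
  then (D | ~E) forces E = False.
Try B = True:
  (~B | H) forces H = True.
  clause (~B | ~H) is falsified — backtrack.
So B = False.
Set H = False.
Set G = True.
Set S = True.
All clauses satisfied.

Q: False; B: False; E: False; H: False; D: False; G: True; S: True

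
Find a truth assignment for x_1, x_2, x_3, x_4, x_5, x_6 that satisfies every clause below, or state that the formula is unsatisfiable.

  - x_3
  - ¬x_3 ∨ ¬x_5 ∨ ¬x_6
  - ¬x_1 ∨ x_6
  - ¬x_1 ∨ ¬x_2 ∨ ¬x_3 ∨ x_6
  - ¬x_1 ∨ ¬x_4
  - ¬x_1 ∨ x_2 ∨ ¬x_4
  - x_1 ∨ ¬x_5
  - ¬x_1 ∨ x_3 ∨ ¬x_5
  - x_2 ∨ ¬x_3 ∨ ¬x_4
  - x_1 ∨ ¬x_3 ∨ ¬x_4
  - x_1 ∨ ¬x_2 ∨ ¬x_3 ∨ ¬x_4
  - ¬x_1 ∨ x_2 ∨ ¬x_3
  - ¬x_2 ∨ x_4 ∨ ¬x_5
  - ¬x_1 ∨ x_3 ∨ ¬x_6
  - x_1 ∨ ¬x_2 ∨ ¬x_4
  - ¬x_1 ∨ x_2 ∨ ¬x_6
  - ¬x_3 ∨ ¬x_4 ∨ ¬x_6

x_1=F, x_2=F, x_3=T, x_4=F, x_5=F, x_6=T

Unit clause (x_3) forces x_3 = True.
Set x_1 = False.
  then (x_1 ∨ ¬x_5) forces x_5 = False.
  then (x_1 ∨ ¬x_3 ∨ ¬x_4) forces x_4 = False.
Set x_2 = False.
Set x_6 = True.
All clauses satisfied.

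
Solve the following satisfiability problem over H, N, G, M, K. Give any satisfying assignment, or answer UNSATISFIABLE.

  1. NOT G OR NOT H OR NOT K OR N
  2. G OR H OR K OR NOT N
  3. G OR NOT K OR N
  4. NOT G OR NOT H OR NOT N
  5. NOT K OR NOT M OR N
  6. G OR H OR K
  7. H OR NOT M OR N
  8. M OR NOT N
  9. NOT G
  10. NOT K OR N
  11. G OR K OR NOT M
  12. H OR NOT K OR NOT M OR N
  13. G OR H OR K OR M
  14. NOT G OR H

H: False, N: True, G: False, M: True, K: True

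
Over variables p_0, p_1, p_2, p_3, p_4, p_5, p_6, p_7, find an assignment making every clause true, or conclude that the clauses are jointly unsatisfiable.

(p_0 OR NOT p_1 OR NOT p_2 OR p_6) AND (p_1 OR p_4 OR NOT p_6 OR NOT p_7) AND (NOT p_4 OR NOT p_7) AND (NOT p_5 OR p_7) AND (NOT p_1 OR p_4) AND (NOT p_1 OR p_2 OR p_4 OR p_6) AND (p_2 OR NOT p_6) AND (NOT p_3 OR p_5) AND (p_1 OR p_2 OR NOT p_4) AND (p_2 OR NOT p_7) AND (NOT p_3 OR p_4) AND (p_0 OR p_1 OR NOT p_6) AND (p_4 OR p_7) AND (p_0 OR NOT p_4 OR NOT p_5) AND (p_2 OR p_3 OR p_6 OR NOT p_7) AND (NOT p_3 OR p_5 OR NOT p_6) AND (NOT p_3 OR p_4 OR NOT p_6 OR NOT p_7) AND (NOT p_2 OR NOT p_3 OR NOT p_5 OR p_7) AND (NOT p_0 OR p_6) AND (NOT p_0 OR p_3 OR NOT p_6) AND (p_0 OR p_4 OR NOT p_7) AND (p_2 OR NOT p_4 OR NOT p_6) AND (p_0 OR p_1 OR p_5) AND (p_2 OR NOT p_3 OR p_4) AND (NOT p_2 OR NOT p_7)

p_0 = False; p_1 = True; p_2 = False; p_3 = False; p_4 = True; p_5 = False; p_6 = False; p_7 = False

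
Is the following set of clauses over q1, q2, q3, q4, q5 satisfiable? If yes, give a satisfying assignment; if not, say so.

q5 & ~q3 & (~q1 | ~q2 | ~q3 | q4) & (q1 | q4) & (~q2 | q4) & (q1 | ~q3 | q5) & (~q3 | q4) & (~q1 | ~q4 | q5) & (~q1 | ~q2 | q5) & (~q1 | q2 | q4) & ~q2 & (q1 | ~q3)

Unit clause (q5) forces q5 = True.
Unit clause (~q3) forces q3 = False.
Unit clause (~q2) forces q2 = False.
Set q1 = False.
  then (q1 | q4) forces q4 = True.
All clauses satisfied.

q1 = False, q2 = False, q3 = False, q4 = True, q5 = True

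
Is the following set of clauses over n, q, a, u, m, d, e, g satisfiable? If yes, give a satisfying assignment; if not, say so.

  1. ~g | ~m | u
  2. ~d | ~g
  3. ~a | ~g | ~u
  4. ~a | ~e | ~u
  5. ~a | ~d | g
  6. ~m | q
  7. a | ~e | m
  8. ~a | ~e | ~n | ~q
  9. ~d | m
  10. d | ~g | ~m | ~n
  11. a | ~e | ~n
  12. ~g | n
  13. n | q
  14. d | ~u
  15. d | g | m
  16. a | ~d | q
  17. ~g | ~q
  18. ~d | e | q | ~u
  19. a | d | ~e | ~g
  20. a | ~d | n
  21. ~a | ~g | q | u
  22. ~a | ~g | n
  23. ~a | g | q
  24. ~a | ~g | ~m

n: True; q: True; a: False; u: True; m: True; d: True; e: False; g: False

Set n = True.
Set q = True.
  then (~g | ~q) forces g = False.
Set a = False.
  then (a | ~e | ~n) forces e = False.
Set u = True.
  then (d | ~u) forces d = True.
  then (~d | m) forces m = True.
All clauses satisfied.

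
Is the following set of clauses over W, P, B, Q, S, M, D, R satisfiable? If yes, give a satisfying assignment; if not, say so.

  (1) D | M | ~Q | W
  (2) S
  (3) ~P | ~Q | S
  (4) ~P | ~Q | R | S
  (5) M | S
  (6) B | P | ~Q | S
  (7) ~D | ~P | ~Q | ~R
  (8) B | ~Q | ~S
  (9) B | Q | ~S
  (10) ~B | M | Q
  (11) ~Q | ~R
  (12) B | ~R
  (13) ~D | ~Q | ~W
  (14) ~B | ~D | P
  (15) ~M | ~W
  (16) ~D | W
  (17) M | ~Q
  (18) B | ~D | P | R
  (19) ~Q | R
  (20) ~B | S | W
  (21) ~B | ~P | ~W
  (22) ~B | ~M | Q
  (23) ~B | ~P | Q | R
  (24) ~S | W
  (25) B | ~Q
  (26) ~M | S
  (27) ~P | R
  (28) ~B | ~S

Case B = True:
  (S) forces S = True.
  Clause (~B | ~S) is falsified — contradiction.
Case B = False:
  (S) forces S = True.
  (B | ~Q | ~S) forces Q = False.
  Clause (B | Q | ~S) is falsified — contradiction.
Both cases fail, so the formula is unsatisfiable.

Unsatisfiable — no assignment works.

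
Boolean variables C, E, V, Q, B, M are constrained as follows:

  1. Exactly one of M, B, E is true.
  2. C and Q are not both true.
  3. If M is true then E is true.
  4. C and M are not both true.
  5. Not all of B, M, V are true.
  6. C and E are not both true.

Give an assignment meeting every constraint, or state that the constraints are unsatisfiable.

C: True; E: False; V: True; Q: False; B: True; M: False

  (1) {M, B, E}: 1 true — exactly one ✓
  (2) C=T, Q=F — not both ✓
  (3) M=F ⇒ E: vacuous ✓
  (4) C=T, M=F — not both ✓
  (5) {B, M, V}: 2/3 true — not all ✓
  (6) C=T, E=F — not both ✓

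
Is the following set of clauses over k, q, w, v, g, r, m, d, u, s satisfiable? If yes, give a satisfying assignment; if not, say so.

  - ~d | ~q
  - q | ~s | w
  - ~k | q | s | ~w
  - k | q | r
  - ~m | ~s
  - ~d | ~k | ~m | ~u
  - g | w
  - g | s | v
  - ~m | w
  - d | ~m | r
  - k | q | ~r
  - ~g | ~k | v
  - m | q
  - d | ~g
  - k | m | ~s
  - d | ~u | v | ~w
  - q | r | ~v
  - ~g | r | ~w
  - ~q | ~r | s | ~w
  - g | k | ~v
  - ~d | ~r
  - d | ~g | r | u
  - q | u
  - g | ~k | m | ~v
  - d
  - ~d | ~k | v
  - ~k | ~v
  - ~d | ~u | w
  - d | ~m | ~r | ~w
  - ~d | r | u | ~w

Unsatisfiable

Case q = True:
  (~d | ~q) forces d = False.
  Clause (d) is falsified — contradiction.
Case q = False:
  (m | q) forces m = True.
  (~m | ~s) forces s = False.
  (~m | w) forces w = True.
  (~k | q | s | ~w) forces k = False.
  (k | q | r) forces r = True.
  Clause (k | q | ~r) is falsified — contradiction.
Both cases fail, so the formula is unsatisfiable.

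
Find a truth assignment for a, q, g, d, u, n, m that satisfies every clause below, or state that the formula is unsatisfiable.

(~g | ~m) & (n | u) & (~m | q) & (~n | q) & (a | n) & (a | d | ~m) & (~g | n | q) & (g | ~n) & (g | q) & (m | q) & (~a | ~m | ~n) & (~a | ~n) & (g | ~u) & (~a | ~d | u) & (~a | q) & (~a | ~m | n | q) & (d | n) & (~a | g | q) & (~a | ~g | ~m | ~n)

Set a = False.
  then (a | n) forces n = True.
  then (g | ~n) forces g = True.
  then (~g | ~m) forces m = False.
  then (~n | q) forces q = True.
Set d = True.
Set u = False.
All clauses satisfied.

a = False, q = True, g = True, d = True, u = False, n = True, m = False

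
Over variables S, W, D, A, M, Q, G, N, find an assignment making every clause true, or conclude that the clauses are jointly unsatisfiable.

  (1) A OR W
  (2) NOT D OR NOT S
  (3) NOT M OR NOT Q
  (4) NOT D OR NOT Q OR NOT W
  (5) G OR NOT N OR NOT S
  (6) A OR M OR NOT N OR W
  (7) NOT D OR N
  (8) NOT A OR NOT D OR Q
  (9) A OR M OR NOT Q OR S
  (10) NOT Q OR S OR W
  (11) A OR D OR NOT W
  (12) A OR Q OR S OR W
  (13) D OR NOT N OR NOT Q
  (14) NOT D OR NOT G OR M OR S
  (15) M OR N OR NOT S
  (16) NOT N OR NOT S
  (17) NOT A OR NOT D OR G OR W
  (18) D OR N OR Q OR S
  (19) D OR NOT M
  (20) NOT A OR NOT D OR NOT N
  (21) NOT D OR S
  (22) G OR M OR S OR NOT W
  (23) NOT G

Unit clause (NOT G) forces G = False.
Try S = True:
  (NOT D OR NOT S) forces D = False.
  (G OR NOT N OR NOT S) forces N = False.
  (M OR N OR NOT S) forces M = True.
  clause (D OR NOT M) is falsified — backtrack.
So S = False.
  then (NOT D OR S) forces D = False.
  then (D OR NOT M) forces M = False.
  then (G OR M OR S OR NOT W) forces W = False.
  then (A OR W) forces A = True.
  then (NOT Q OR S OR W) forces Q = False.
  then (D OR N OR Q OR S) forces N = True.
All clauses satisfied.

S: False, W: False, D: False, A: True, M: False, Q: False, G: False, N: True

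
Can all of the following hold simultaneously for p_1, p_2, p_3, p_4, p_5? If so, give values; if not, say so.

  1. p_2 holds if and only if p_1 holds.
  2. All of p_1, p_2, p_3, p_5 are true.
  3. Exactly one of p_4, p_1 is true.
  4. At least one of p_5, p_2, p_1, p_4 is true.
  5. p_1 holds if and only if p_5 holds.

p_1=T, p_2=T, p_3=T, p_4=F, p_5=T

  (1) p_2=T, p_1=T — same ✓
  (2) {p_1, p_2, p_3, p_5}: all 4 true ✓
  (3) {p_4, p_1}: 1 true — exactly one ✓
  (4) {p_5, p_2, p_1, p_4}: 3 true — at least one ✓
  (5) p_1=T, p_5=T — same ✓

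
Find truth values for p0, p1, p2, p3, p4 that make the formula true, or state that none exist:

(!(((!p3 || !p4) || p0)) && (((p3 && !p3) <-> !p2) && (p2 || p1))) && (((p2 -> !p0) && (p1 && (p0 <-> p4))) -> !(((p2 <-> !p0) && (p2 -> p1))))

p0=F; p1=T; p2=T; p3=T; p4=T

  !(((!p3 || !p4) || p0)) && (((p3 && !p3) <-> !p2) && (p2 || p1)) = True
    !(((!p3 || !p4) || p0)) = True
      (!p3 || !p4) || p0 = False
        !p3 || !p4 = False
          !p3 = False
          !p4 = False
    ((p3 && !p3) <-> !p2) && (p2 || p1) = True
      (p3 && !p3) <-> !p2 = True
        p3 && !p3 = False
          !p3 = False
        !p2 = False
      p2 || p1 = True
  ((p2 -> !p0) && (p1 && (p0 <-> p4))) -> !(((p2 <-> !p0) && (p2 -> p1))) = True
    (p2 -> !p0) && (p1 && (p0 <-> p4)) = False
      p2 -> !p0 = True
        !p0 = True
      p1 && (p0 <-> p4) = False
        p0 <-> p4 = False
    !(((p2 <-> !p0) && (p2 -> p1))) = False
      (p2 <-> !p0) && (p2 -> p1) = True
        p2 <-> !p0 = True
          !p0 = True
        p2 -> p1 = True
Both conjuncts True, so the formula holds.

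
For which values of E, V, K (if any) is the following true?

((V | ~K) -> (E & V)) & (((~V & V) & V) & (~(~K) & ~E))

UNSATISFIABLE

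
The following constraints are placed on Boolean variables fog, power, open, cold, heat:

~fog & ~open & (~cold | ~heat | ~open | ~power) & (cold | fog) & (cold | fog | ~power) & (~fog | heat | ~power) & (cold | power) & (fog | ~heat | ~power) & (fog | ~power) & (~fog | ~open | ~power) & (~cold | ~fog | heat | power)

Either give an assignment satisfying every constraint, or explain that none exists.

fog = False; power = False; open = False; cold = True; heat = False

Unit clause (~fog) forces fog = False.
Unit clause (~open) forces open = False.
In (cold | fog) only cold is left, so cold = True.
In (fog | ~power) only ~power is left, so power = False.
Set heat = False.
All clauses satisfied.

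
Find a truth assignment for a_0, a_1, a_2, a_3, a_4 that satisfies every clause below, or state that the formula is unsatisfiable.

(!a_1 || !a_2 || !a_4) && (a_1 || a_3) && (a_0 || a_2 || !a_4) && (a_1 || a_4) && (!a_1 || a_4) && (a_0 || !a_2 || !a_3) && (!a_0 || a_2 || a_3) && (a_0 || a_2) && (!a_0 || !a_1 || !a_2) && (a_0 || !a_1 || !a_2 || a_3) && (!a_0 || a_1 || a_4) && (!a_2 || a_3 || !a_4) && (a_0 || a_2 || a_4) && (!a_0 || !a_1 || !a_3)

a_0 = True, a_1 = False, a_2 = False, a_3 = True, a_4 = True

Try a_0 = False:
  (a_0 || a_2) forces a_2 = True.
  (a_0 || !a_2 || !a_3) forces a_3 = False.
  (a_1 || a_3) forces a_1 = True.
  clause (a_0 || !a_1 || !a_2 || a_3) is falsified — backtrack.
So a_0 = True.
Set a_1 = False.
  then (a_1 || a_3) forces a_3 = True.
  then (a_1 || a_4) forces a_4 = True.
Set a_2 = False.
All clauses satisfied.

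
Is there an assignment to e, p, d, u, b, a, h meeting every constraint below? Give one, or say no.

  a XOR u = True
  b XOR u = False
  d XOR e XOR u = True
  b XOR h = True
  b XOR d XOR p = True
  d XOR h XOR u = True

e: False, p: False, d: False, u: True, b: True, a: False, h: False

a XOR u = F XOR T = True ✓
b XOR u = T XOR T = False ✓
d XOR e XOR u = F XOR F XOR T = True ✓
b XOR h = T XOR F = True ✓
b XOR d XOR p = T XOR F XOR F = True ✓
d XOR h XOR u = F XOR F XOR T = True ✓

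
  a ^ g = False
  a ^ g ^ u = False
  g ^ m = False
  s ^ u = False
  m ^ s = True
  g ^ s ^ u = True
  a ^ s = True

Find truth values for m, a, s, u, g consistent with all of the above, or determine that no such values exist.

m = True, a = True, s = False, u = False, g = True

a ^ g = T ^ T = False ✓
a ^ g ^ u = T ^ T ^ F = False ✓
g ^ m = T ^ T = False ✓
s ^ u = F ^ F = False ✓
m ^ s = T ^ F = True ✓
g ^ s ^ u = T ^ F ^ F = True ✓
a ^ s = T ^ F = True ✓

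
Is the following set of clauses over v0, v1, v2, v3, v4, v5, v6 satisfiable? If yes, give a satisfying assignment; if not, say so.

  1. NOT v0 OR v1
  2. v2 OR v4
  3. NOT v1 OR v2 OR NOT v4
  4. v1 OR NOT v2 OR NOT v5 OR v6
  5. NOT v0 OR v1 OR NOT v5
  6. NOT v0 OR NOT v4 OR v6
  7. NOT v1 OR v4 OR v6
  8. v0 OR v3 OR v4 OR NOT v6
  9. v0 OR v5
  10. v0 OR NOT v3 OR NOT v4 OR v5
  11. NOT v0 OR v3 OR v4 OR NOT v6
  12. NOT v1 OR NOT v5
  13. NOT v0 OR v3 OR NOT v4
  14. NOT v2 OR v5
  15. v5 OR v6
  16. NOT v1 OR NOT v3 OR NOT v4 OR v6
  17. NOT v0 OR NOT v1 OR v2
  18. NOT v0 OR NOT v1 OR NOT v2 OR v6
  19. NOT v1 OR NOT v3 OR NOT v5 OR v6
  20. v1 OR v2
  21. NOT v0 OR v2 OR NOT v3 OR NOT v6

v0: False; v1: False; v2: True; v3: True; v4: False; v5: True; v6: True

Try v0 = True:
  (NOT v0 OR v1) forces v1 = True.
  (NOT v1 OR NOT v5) forces v5 = False.
  (NOT v2 OR v5) forces v2 = False.
  clause (NOT v0 OR NOT v1 OR v2) is falsified — backtrack.
So v0 = False.
  then (v0 OR v5) forces v5 = True.
  then (NOT v1 OR NOT v5) forces v1 = False.
  then (v1 OR v2) forces v2 = True.
  then (v1 OR NOT v2 OR NOT v5 OR v6) forces v6 = True.
Set v3 = True.
Set v4 = False.
All clauses satisfied.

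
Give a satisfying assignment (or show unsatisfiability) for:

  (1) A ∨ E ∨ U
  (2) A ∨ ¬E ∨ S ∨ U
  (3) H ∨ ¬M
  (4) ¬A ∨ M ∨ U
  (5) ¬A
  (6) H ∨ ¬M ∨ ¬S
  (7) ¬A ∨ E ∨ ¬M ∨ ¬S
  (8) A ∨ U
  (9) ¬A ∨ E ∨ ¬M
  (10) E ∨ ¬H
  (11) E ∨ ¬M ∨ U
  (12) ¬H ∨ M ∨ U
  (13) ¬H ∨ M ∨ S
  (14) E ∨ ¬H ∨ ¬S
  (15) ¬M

Unit clause (¬A) forces A = False.
In (A ∨ U) only U is left, so U = True.
Unit clause (¬M) forces M = False.
Set H = False.
Set E = False.
Set S = False.
All clauses satisfied.

U=T; A=F; H=F; E=F; M=F; S=F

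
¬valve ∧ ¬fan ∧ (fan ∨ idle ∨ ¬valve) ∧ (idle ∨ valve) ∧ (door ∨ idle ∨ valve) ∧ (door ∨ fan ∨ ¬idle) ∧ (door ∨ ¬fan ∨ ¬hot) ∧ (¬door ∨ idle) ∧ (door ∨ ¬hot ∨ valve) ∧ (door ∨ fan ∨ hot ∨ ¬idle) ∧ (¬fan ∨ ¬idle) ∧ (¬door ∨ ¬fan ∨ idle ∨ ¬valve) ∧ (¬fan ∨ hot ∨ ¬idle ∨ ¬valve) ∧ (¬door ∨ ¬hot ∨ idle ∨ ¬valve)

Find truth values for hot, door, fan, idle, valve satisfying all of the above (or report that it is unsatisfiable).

Unit clause (¬valve) forces valve = False.
Unit clause (¬fan) forces fan = False.
In (idle ∨ valve) only idle is left, so idle = True.
In (door ∨ fan ∨ ¬idle) only door is left, so door = True.
Set hot = False.
All clauses satisfied.

hot: False, door: True, fan: False, idle: True, valve: False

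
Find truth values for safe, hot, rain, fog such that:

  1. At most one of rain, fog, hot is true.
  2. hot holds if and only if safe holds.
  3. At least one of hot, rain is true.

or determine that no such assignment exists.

safe=T; hot=T; rain=F; fog=F

  (1) {rain, fog, hot}: 1 true — at most one ✓
  (2) hot=T, safe=T — same ✓
  (3) {hot, rain}: 1 true — at least one ✓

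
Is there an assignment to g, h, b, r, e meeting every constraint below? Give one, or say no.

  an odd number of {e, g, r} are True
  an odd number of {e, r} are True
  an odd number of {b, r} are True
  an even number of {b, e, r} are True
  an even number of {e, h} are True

g: False; h: True; b: True; r: False; e: True

{e, g, r}: 1 true → odd ✓
{e, r}: 1 true → odd ✓
{b, r}: 1 true → odd ✓
{b, e, r}: 2 true → even ✓
{e, h}: 2 true → even ✓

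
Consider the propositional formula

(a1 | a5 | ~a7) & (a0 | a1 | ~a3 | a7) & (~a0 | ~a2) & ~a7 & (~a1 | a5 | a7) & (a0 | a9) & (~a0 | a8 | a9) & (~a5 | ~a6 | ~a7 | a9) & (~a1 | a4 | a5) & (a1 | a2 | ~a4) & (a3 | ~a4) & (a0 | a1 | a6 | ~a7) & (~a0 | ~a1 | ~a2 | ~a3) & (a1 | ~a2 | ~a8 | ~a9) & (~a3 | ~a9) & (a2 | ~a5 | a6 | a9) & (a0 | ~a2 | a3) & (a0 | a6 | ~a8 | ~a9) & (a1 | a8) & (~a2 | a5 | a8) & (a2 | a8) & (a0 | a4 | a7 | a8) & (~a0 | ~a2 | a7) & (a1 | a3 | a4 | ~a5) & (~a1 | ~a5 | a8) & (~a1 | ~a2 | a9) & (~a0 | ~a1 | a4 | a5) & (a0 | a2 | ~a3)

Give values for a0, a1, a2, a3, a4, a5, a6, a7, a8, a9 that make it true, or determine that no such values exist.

a0=T; a1=T; a2=F; a3=F; a4=F; a5=T; a6=T; a7=F; a8=T; a9=T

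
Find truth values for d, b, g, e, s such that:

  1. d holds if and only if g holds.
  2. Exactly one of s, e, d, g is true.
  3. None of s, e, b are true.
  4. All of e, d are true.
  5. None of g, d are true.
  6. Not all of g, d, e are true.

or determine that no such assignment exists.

Unsatisfiable

Case d = True:
  Constraint (5) is violated (d=T) — contradiction.
Case d = False:
  Constraint (4) is violated (d=F) — contradiction.
Both cases fail — unsatisfiable.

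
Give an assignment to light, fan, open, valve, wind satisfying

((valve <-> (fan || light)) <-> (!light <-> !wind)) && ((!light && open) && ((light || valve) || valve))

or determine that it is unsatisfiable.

light: False; fan: True; open: True; valve: True; wind: False

  (valve <-> (fan || light)) <-> (!light <-> !wind) = True
    valve <-> (fan || light) = True
      fan || light = True
    !light <-> !wind = True
      !light = True
      !wind = True
  (!light && open) && ((light || valve) || valve) = True
    !light && open = True
      !light = True
    (light || valve) || valve = True
      light || valve = True
Both conjuncts True, so the formula holds.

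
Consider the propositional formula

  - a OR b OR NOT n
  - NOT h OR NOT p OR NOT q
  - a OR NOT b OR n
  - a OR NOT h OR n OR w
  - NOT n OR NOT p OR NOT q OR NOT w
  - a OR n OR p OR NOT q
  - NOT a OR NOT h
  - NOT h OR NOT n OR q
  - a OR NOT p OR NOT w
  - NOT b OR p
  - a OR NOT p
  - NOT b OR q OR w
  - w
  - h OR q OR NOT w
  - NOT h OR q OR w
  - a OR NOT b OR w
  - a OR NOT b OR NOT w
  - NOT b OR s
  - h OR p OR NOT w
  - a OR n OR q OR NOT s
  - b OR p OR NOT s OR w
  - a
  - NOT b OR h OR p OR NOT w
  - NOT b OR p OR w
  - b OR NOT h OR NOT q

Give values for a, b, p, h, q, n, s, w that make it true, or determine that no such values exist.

a=T; b=T; p=T; h=F; q=T; n=F; s=T; w=T

Unit clause (w) forces w = True.
Unit clause (a) forces a = True.
In (NOT a OR NOT h) only NOT h is left, so h = False.
In (h OR q OR NOT w) only q is left, so q = True.
In (h OR p OR NOT w) only p is left, so p = True.
In (NOT n OR NOT p OR NOT q OR NOT w) only NOT n is left, so n = False.
Set b = True.
  then (NOT b OR s) forces s = True.
All clauses satisfied.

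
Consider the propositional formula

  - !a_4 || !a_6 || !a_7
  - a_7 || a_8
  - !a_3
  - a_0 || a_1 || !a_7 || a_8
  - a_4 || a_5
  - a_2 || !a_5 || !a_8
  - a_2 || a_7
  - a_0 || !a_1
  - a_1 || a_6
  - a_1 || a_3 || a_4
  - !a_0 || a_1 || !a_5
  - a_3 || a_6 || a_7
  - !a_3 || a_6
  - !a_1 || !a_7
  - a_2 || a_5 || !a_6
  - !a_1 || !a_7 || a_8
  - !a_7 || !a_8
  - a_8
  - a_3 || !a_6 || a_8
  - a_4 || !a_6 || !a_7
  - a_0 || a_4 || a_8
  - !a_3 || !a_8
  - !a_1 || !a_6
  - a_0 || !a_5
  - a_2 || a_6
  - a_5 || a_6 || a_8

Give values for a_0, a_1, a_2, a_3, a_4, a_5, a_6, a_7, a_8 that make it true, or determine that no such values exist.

Unit clause (!a_3) forces a_3 = False.
Unit clause (a_8) forces a_8 = True.
In (!a_7 || !a_8) only !a_7 is left, so a_7 = False.
In (a_2 || a_7) only a_2 is left, so a_2 = True.
In (a_3 || a_6 || a_7) only a_6 is left, so a_6 = True.
In (!a_1 || !a_6) only !a_1 is left, so a_1 = False.
In (a_1 || a_3 || a_4) only a_4 is left, so a_4 = True.
Set a_0 = True.
  then (!a_0 || a_1 || !a_5) forces a_5 = False.
All clauses satisfied.

a_0 = True, a_1 = False, a_2 = True, a_3 = False, a_4 = True, a_5 = False, a_6 = True, a_7 = False, a_8 = True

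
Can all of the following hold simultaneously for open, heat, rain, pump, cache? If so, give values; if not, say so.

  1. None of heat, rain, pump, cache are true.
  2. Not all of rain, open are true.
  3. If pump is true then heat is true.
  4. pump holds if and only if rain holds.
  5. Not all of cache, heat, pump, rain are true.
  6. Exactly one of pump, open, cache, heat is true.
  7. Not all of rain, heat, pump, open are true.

open: True, heat: False, rain: False, pump: False, cache: False

  (1) {heat, rain, pump, cache}: 0 true — none ✓
  (2) {rain, open}: 1/2 true — not all ✓
  (3) pump=F ⇒ heat: vacuous ✓
  (4) pump=F, rain=F — same ✓
  (5) {cache, heat, pump, rain}: 0/4 true — not all ✓
  (6) {pump, open, cache, heat}: 1 true — exactly one ✓
  (7) {rain, heat, pump, open}: 1/4 true — not all ✓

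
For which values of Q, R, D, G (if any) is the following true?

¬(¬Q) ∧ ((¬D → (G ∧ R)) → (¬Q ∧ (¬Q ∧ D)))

Q: True; R: False; D: False; G: True

  ¬(¬Q) = True
    ¬Q = False
  (¬D → (G ∧ R)) → (¬Q ∧ (¬Q ∧ D)) = True
    ¬D → (G ∧ R) = False
      ¬D = True
      G ∧ R = False
    ¬Q ∧ (¬Q ∧ D) = False
      ¬Q = False
      ¬Q ∧ D = False
        ¬Q = False
Both conjuncts True, so the formula holds.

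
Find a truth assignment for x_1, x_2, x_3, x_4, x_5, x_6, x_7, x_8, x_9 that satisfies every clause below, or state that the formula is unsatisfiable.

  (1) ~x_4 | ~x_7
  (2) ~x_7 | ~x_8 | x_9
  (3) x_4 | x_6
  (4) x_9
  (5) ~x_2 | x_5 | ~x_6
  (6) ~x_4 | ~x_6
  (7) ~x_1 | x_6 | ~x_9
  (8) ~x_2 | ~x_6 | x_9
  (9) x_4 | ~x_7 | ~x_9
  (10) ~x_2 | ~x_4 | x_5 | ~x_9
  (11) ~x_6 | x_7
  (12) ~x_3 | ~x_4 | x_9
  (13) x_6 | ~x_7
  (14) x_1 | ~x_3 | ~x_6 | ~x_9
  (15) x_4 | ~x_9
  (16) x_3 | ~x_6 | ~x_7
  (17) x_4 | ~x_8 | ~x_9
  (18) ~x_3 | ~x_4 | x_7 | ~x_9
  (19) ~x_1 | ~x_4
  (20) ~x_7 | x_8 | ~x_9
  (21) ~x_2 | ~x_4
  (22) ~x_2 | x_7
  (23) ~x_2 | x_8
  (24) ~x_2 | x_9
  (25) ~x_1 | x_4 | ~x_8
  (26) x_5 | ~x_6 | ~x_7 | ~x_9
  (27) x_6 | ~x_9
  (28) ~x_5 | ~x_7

The formula is unsatisfiable.

Case x_9 = True:
  (x_4 | ~x_9) forces x_4 = True.
  (~x_4 | ~x_7) forces x_7 = False.
  (~x_4 | ~x_6) forces x_6 = False.
  Clause (x_6 | ~x_9) is falsified — contradiction.
Case x_9 = False:
  Clause (x_9) is falsified — contradiction.
Both cases fail, so the formula is unsatisfiable.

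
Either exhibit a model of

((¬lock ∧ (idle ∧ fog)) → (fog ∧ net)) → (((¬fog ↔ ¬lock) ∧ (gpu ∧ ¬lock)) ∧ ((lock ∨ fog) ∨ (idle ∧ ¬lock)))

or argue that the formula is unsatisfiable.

idle = True; fog = True; gpu = True; lock = False; net = False

  ((¬lock ∧ (idle ∧ fog)) → (fog ∧ net)) → (((¬fog ↔ ¬lock) ∧ (gpu ∧ ¬lock)) ∧ ((lock ∨ fog) ∨ (idle ∧ ¬lock))) = True
    (¬lock ∧ (idle ∧ fog)) → (fog ∧ net) = False
      ¬lock ∧ (idle ∧ fog) = True
        ¬lock = True
        idle ∧ fog = True
      fog ∧ net = False
    ((¬fog ↔ ¬lock) ∧ (gpu ∧ ¬lock)) ∧ ((lock ∨ fog) ∨ (idle ∧ ¬lock)) = False
      (¬fog ↔ ¬lock) ∧ (gpu ∧ ¬lock) = False
        ¬fog ↔ ¬lock = False
          ¬fog = False
          ¬lock = True
        gpu ∧ ¬lock = True
          ¬lock = True
      (lock ∨ fog) ∨ (idle ∧ ¬lock) = True
        lock ∨ fog = True
        idle ∧ ¬lock = True
          ¬lock = True
The formula evaluates to True.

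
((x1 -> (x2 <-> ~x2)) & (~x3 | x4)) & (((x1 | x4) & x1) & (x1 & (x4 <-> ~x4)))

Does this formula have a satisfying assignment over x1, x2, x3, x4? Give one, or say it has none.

The conjunct x4 <-> ~x4 is unsatisfiable on its own:
  x4=F: evaluates to False.
  x4=T: evaluates to False.
So the whole conjunction is unsatisfiable.

UNSATISFIABLE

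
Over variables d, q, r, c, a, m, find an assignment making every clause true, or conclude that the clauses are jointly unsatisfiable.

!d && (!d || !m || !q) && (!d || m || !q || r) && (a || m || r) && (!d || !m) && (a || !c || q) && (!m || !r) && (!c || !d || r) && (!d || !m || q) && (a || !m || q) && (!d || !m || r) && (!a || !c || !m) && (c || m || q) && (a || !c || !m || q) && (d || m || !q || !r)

d = False, q = True, r = False, c = False, a = True, m = True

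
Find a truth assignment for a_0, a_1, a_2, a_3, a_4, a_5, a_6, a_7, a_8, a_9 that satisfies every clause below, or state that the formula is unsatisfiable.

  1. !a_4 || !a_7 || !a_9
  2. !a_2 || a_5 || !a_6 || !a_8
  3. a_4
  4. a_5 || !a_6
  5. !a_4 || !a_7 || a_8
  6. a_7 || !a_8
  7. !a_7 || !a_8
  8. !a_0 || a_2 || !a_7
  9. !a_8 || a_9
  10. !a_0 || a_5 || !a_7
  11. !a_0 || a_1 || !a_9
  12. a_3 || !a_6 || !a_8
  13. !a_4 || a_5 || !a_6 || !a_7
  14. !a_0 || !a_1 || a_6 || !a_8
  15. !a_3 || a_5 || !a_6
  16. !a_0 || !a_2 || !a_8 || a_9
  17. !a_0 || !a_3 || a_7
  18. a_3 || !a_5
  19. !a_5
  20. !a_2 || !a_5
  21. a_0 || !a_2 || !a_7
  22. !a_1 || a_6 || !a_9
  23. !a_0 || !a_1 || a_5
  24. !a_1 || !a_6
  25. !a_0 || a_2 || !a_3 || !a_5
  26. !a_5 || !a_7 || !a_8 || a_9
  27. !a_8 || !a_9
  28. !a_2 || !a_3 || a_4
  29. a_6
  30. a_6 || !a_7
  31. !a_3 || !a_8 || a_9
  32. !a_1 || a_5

Case a_4 = True:
  (!a_5) forces a_5 = False.
  (a_5 || !a_6) forces a_6 = False.
  Clause (a_6) is falsified — contradiction.
Case a_4 = False:
  Clause (a_4) is falsified — contradiction.
Both cases fail, so the formula is unsatisfiable.

UNSATISFIABLE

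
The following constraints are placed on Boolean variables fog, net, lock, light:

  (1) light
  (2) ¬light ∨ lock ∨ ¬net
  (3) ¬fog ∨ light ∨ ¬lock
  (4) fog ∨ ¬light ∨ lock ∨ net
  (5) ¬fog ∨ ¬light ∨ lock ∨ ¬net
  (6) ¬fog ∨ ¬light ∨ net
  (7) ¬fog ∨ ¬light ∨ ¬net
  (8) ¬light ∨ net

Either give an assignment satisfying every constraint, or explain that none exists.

fog = False, net = True, lock = True, light = True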